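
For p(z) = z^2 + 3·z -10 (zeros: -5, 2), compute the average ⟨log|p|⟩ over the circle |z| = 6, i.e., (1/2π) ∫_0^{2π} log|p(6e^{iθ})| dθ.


Zeros: -5, 2; r = 6.
Inside |z| < r: -5, 2. Outside (|z| ≥ r): ∅.
p(0) = -10, so log|p(0)| = log(10) = 2.3026.
Apply Jensen: I(r) = log|p(0)| + Σ_k log(r/|z_k|), summed over zeros inside |z| < r.
  log(r/|z_k|) for z_k = -5: log(6/5) = 0.1823
  log(r/|z_k|) for z_k = 2: log(6/2) = 1.0986
Sum over inside zeros: 1.2809.
I(r) = log|p(0)| + (inside sum) = 2.3026 + 1.2809 = 3.5835.
Closed form (all zeros inside, monic): I(r) = n·log(r) = 2·log(6) = 3.5835. ✓

I(r) ≈ 3.5835.


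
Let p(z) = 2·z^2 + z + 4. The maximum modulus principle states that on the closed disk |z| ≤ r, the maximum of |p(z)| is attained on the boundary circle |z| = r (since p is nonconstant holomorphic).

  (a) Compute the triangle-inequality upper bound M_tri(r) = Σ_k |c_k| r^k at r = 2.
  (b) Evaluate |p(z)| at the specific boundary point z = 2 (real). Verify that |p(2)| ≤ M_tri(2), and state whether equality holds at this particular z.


Coefficients: c_0 = 4, c_1 = 1, c_2 = 2. Radius r = 2.
Part (a). Triangle bound: M_tri(r) = Σ_k |c_k| r^k
  = |4|·2^0 + |1|·2^1 + |2|·2^2
  = 4 + 2 + 8 = 14.
This bounds M(r) := max_{|z|=r} |p(z)| from above; equality holds iff all terms c_k z^k can be made to align in phase at a single z on |z|=r.
Part (b). At z = 2 (real, on the circle |z| = r):
  p(2) = (4)·2^0 + (1)·2^1 + (2)·2^2 = 14.
  |p(2)| = 14.
Since all nonzero coefficients share the same sign, |p(2)| = 14 = M_tri(2); the triangle bound is attained at z = 2, so in fact M(r) = 14.

M_tri(2) = 14; |p(2)| = 14; equality at z=2: yes.


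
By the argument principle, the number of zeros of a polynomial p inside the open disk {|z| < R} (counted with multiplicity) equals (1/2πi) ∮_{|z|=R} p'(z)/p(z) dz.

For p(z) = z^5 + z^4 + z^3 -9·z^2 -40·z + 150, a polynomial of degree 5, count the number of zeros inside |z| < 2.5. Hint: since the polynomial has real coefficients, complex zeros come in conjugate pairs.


The zeros of p are: (2 + 1i), (2 - 1i), (-1 + 3i), (-1 - 3i), -3.
Their magnitudes are: 2.236, 2.236, 3.162, 3.162, 3.
Zeros with |z| < R = 2.5: (2 + 1i), (2 - 1i).
Count = 2.
By the argument principle, (1/2πi) ∮_{|z|=R} p'(z)/p(z) dz equals exactly this count.

Number of zeros inside |z| < 2.5: 2.


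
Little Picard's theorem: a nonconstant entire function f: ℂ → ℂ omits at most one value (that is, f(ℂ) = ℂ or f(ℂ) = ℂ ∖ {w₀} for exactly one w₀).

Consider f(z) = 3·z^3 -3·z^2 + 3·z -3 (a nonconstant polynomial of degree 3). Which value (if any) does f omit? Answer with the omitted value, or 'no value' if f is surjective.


Little Picard bounds the complement of f(ℂ) to at most one point.
For every w ∈ ℂ, the equation p(z) − w = 0 is a nonconstant polynomial in z and hence has at least one root by the fundamental theorem of algebra. So p is surjective onto ℂ, omitting no value.

Omitted value: no value.


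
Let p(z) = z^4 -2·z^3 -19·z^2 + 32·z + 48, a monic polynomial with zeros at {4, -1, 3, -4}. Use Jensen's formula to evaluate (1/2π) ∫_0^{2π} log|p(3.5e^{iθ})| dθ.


Zeros: -4, -1, 3, 4; r = 3.5.
Inside |z| < r: -1, 3. Outside (|z| ≥ r): -4, 4.
p(0) = 48, so log|p(0)| = log(48) = 3.8712.
Apply Jensen: I(r) = log|p(0)| + Σ_k log(r/|z_k|), summed over zeros inside |z| < r.
  log(r/|z_k|) for z_k = -1: log(3.5/1) = 1.2528
  log(r/|z_k|) for z_k = 3: log(3.5/3) = 0.1542
  Outside zeros (-4, 4) contribute nothing to the Jensen sum.
Sum over inside zeros: 1.4069.
I(r) = log|p(0)| + (inside sum) = 3.8712 + 1.4069 = 5.2781.
Note: since some zeros are outside |z| ≤ r, the simplified n·log(r) form does NOT apply — only the inside zeros contribute.

I(r) ≈ 5.2781.


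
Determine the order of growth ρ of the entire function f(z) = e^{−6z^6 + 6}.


|e^{−6z^6 + 6}| = e^{Re(-6·z^6) + 6} ≤ e^{6|z|^6 + 6} = e^{6r^6 + 6} on |z| = r, so ρ ≤ 6. Choosing z on |z|=r so that -6·z^6 is real positive (always possible by picking arg z appropriately) gives |f(z)| = e^{6r^6 + 6}, matching the bound. The additive constant 6 does not affect log log M(r) ~ 6·log r. Hence ρ = 6.
Therefore ρ = 6.

Order ρ = 6.


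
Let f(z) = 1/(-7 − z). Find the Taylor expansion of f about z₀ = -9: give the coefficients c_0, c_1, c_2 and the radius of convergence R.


Let w = z − z₀, so z = z₀ + w.
Then -7 − z = -7 − (z₀ + w) = (-7 − z₀) − w = 2 − w.
f(z) = 1/(2 − w) = (1/(2)) · 1/(1 − w/(2)) = Σ_{n≥0} w^n / (2)^(n+1).
So c_n = 1/(2)^(n+1):
  c_0 = 1/(2)^1 = 1/2.
  c_1 = 1/(2)^2 = 1/4.
  c_2 = 1/(2)^3 = 1/8.
The series is valid for |w/d| < 1, i.e. |z − z₀| < |d|.
Radius of convergence: R = |-7 − z₀| = |2| = 2 (distance from z₀ to the singularity z = -7).

c_0 = 1/2, c_1 = 1/4, c_2 = 1/8; R = 2.


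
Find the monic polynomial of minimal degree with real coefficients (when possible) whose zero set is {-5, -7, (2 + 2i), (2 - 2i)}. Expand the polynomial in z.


The polynomial is p(z) = ∏_{α ∈ S} (z − α), where S = {-5, -7, (2 + 2i), (2 - 2i)}.
Expanding the product yields: p(z) = z^4 + 8·z^3 -5·z^2 -44·z + 280.
Note conjugate pairs combine to real quadratics: (z − (2+2i))(z − (2−2i)) = z² − 4z + 8.
The resulting polynomial has degree 4 and real coefficients as required.

p(z) = z^4 + 8·z^3 -5·z^2 -44·z + 280.


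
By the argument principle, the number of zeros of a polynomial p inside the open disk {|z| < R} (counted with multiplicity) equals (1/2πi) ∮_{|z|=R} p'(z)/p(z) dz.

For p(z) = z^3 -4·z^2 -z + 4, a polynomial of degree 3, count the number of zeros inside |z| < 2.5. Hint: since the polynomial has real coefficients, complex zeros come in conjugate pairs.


The zeros of p are: 4, -1, 1.
Their magnitudes are: 4, 1, 1.
Zeros with |z| < R = 2.5: -1, 1.
Count = 2.
By the argument principle, (1/2πi) ∮_{|z|=R} p'(z)/p(z) dz equals exactly this count.

Number of zeros inside |z| < 2.5: 2.


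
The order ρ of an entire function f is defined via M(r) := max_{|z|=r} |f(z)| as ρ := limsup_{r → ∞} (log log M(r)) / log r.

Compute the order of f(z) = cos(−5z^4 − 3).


Write cos(w) = (e^{iw} ± e^{−iw})/(2 or 2i), so |cos(w)| ≤ e^{|w|}. With w = −5z^4 − 3, |w| ≤ 5r^4 + 3 on |z|=r, giving M(r) ≤ e^{5r^4 + 3} and ρ ≤ 4. For the lower bound, choose z on |z|=r with -5z^4 purely imaginary of modulus 5r^4; then |cos(−5z^4 − 3)| grows like e^{5r^4}/2, so ρ ≥ 4. Hence ρ = 4.
Therefore ρ = 4.

Order ρ = 4.


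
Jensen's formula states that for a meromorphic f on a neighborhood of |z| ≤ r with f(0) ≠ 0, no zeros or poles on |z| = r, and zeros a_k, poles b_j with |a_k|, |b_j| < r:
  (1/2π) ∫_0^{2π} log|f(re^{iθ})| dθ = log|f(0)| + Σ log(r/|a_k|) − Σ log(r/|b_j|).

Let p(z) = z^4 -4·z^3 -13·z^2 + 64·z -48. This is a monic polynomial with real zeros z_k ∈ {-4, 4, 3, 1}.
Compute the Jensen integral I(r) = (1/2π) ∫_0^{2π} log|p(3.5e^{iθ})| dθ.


Zeros: -4, 1, 3, 4; r = 3.5.
Inside |z| < r: 1, 3. Outside (|z| ≥ r): -4, 4.
p(0) = -48, so log|p(0)| = log(48) = 3.8712.
Apply Jensen: I(r) = log|p(0)| + Σ_k log(r/|z_k|), summed over zeros inside |z| < r.
  log(r/|z_k|) for z_k = 3: log(3.5/3) = 0.1542
  log(r/|z_k|) for z_k = 1: log(3.5/1) = 1.2528
  Outside zeros (-4, 4) contribute nothing to the Jensen sum.
Sum over inside zeros: 1.4069.
I(r) = log|p(0)| + (inside sum) = 3.8712 + 1.4069 = 5.2781.
Note: since some zeros are outside |z| ≤ r, the simplified n·log(r) form does NOT apply — only the inside zeros contribute.

I(r) ≈ 5.2781.


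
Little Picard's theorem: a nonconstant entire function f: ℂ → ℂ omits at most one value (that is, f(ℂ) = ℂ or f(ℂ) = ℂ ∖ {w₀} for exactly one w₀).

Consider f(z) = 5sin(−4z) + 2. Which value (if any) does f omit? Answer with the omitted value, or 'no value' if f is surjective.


Little Picard bounds the complement of f(ℂ) to at most one point.
sin is entire and surjective onto ℂ: for every w ∈ ℂ, sin(ζ) = w has a solution ζ ∈ ℂ (e.g., via the complex inverse arcsin). With ζ = −4z this gives z = ζ/(-4). Then 5·sin(−4z) takes every value in 5·ℂ = ℂ, and adding 2 is a bijection of ℂ. So f is surjective and omits no value. (Note: only on the real line is sin bounded by [−1, 1].)

Omitted value: no value.


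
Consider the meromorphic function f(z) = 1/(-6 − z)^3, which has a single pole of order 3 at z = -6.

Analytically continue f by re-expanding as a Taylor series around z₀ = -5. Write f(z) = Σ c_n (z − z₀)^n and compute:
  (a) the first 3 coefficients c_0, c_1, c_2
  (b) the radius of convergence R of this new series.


Let w = z − z₀, so z = z₀ + w.
Then -6 − z = -6 − (z₀ + w) = (-6 − z₀) − w = -1 − w.
f(z) = 1/(-1 − w)^3 = (1/(-1)^3) · (1 − w/(-1))^{−3}.
By the binomial series (1−u)^{−3} = Σ_{n≥0} C(n+2, 2) u^n for |u|<1, with u = w/(-1):
  c_n = C(n+2, 2) / (-1)^(n+3).
  c_0 = 1/(-1)^3 = -1.
  c_1 = 3/(-1)^4 = 3.
  c_2 = 6/(-1)^5 = -6.
The series is valid for |w/d| < 1, i.e. |z − z₀| < |d|.
Radius of convergence: R = |-6 − z₀| = |-1| = 1 (distance from z₀ to the singularity z = -6).

c_0 = -1, c_1 = 3, c_2 = -6; R = 1.


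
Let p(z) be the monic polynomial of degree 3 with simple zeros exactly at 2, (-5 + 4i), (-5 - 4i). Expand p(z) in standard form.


The polynomial is p(z) = ∏_{α ∈ S} (z − α), where S = {2, (-5 + 4i), (-5 - 4i)}.
Expanding the product yields: p(z) = z^3 + 8·z^2 + 21·z -82.
Note conjugate pairs combine to real quadratics: (z − (-5+4i))(z − (-5−4i)) = z² + 10z + 41.
The resulting polynomial has degree 3 and real coefficients as required.

p(z) = z^3 + 8·z^2 + 21·z -82.


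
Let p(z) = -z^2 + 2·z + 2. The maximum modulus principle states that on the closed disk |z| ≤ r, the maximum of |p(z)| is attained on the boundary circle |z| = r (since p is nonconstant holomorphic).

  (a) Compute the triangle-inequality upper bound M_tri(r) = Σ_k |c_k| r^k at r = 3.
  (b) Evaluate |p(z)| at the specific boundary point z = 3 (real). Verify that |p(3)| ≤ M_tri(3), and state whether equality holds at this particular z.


Coefficients: c_0 = 2, c_1 = 2, c_2 = -1. Radius r = 3.
Part (a). Triangle bound: M_tri(r) = Σ_k |c_k| r^k
  = |2|·3^0 + |2|·3^1 + |-1|·3^2
  = 2 + 6 + 9 = 17.
This bounds M(r) := max_{|z|=r} |p(z)| from above; equality holds iff all terms c_k z^k can be made to align in phase at a single z on |z|=r.
Part (b). At z = 3 (real, on the circle |z| = r):
  p(3) = (2)·3^0 + (2)·3^1 + (-1)·3^2 = -1.
  |p(3)| = 1.
Check: |p(3)| = 1 ≤ 17 = M_tri(3). ✓ Equality does not hold at z = 3 (the coefficients have mixed signs, so the terms do not all align in phase there).

M_tri(3) = 17; |p(3)| = 1; equality at z=3: no.


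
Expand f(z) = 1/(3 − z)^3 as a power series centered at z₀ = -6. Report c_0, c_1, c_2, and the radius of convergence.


Let w = z − z₀, so z = z₀ + w.
Then 3 − z = 3 − (z₀ + w) = (3 − z₀) − w = 9 − w.
f(z) = 1/(9 − w)^3 = (1/(9)^3) · (1 − w/(9))^{−3}.
By the binomial series (1−u)^{−3} = Σ_{n≥0} C(n+2, 2) u^n for |u|<1, with u = w/(9):
  c_n = C(n+2, 2) / (9)^(n+3).
  c_0 = 1/(9)^3 = 1/729.
  c_1 = 3/(9)^4 = 1/2187.
  c_2 = 6/(9)^5 = 2/19683.
The series is valid for |w/d| < 1, i.e. |z − z₀| < |d|.
Radius of convergence: R = |3 − z₀| = |9| = 9 (distance from z₀ to the singularity z = 3).

c_0 = 1/729, c_1 = 1/2187, c_2 = 2/19683; R = 9.


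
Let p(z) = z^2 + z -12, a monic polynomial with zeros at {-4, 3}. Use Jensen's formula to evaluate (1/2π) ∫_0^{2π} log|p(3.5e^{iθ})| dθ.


Zeros: -4, 3; r = 3.5.
Inside |z| < r: 3. Outside (|z| ≥ r): -4.
p(0) = -12, so log|p(0)| = log(12) = 2.4849.
Apply Jensen: I(r) = log|p(0)| + Σ_k log(r/|z_k|), summed over zeros inside |z| < r.
  log(r/|z_k|) for z_k = 3: log(3.5/3) = 0.1542
  Outside zeros (-4) contribute nothing to the Jensen sum.
Sum over inside zeros: 0.1542.
I(r) = log|p(0)| + (inside sum) = 2.4849 + 0.1542 = 2.6391.
Note: since some zeros are outside |z| ≤ r, the simplified n·log(r) form does NOT apply — only the inside zeros contribute.

I(r) ≈ 2.6391.


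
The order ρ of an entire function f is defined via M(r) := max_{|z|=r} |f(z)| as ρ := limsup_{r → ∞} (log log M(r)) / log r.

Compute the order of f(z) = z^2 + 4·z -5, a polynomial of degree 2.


|f(z)| ≤ Σ|c_k|·r^k = O(r^2) as r → ∞. Polynomial growth is O(e^{r^ε}) for every ε > 0 (since r^2/e^{r^ε} → 0), so ρ ≤ ε for all ε > 0, i.e. ρ = 0. Every nonconstant polynomial has order 0.
Therefore ρ = 0.

Order ρ = 0.


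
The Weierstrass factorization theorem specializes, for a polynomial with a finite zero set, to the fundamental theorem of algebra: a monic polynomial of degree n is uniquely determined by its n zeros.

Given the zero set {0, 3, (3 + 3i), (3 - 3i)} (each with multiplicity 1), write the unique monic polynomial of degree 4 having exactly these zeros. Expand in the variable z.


The polynomial is p(z) = ∏_{α ∈ S} (z − α), where S = {0, 3, (3 + 3i), (3 - 3i)}.
Expanding the product yields: p(z) = z^4 -9·z^3 + 36·z^2 -54·z.
Note conjugate pairs combine to real quadratics: (z − (3+3i))(z − (3−3i)) = z² − 6z + 18.
The resulting polynomial has degree 4 and real coefficients as required.

p(z) = z^4 -9·z^3 + 36·z^2 -54·z.


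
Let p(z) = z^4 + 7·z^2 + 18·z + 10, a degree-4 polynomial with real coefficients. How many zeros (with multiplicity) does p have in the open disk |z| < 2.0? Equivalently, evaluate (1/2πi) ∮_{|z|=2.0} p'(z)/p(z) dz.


The zeros of p are: -1, -1, (1 + 3i), (1 - 3i).
Their magnitudes are: 1, 1, 3.162, 3.162.
Zeros with |z| < R = 2.0: -1, -1.
Count = 2.
By the argument principle, (1/2πi) ∮_{|z|=R} p'(z)/p(z) dz equals exactly this count.

Number of zeros inside |z| < 2.0: 2.


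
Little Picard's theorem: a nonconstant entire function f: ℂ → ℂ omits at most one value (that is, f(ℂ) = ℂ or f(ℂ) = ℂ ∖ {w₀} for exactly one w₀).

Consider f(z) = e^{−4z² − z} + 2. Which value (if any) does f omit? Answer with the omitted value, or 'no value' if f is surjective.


Little Picard bounds the complement of f(ℂ) to at most one point.
The exponent g(z) = −4z² − z is a nonconstant polynomial, hence surjective onto ℂ. So e^{g(z)} takes every value in {e^w : w ∈ ℂ} = ℂ ∖ {0}. Adding 2 shifts the range to ℂ ∖ {2}. f omits exactly 2.

Omitted value: 2.


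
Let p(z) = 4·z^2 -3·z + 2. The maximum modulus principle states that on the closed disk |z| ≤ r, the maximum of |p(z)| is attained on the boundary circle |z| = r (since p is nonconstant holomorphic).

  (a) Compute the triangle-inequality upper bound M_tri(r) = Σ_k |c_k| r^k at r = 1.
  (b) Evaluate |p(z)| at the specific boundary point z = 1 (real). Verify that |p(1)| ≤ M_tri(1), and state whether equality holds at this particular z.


Coefficients: c_0 = 2, c_1 = -3, c_2 = 4. Radius r = 1.
Part (a). Triangle bound: M_tri(r) = Σ_k |c_k| r^k
  = |2|·1^0 + |-3|·1^1 + |4|·1^2
  = 2 + 3 + 4 = 9.
This bounds M(r) := max_{|z|=r} |p(z)| from above; equality holds iff all terms c_k z^k can be made to align in phase at a single z on |z|=r.
Part (b). At z = 1 (real, on the circle |z| = r):
  p(1) = (2)·1^0 + (-3)·1^1 + (4)·1^2 = 3.
  |p(1)| = 3.
Check: |p(1)| = 3 ≤ 9 = M_tri(1). ✓ Equality does not hold at z = 1 (the coefficients have mixed signs, so the terms do not all align in phase there).

M_tri(1) = 9; |p(1)| = 3; equality at z=1: no.


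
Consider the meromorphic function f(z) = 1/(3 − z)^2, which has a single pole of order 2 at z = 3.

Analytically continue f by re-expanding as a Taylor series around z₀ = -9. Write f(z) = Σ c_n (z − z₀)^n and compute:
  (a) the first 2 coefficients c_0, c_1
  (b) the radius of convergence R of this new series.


Let w = z − z₀, so z = z₀ + w.
Then 3 − z = 3 − (z₀ + w) = (3 − z₀) − w = 12 − w.
f(z) = 1/(12 − w)^2 = (1/(12)^2) · (1 − w/(12))^{−2}.
By the binomial series (1−u)^{−2} = Σ_{n≥0} C(n+1, 1) u^n for |u|<1, with u = w/(12):
  c_n = C(n+1, 1) / (12)^(n+2).
  c_0 = 1/(12)^2 = 1/144.
  c_1 = 2/(12)^3 = 1/864.
The series is valid for |w/d| < 1, i.e. |z − z₀| < |d|.
Radius of convergence: R = |3 − z₀| = |12| = 12 (distance from z₀ to the singularity z = 3).

c_0 = 1/144, c_1 = 1/864; R = 12.


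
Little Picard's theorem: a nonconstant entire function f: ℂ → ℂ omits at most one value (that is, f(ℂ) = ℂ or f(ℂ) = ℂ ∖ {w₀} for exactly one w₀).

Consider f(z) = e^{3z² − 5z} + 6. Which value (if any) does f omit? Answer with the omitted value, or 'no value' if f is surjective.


Little Picard bounds the complement of f(ℂ) to at most one point.
The exponent g(z) = 3z² − 5z is a nonconstant polynomial, hence surjective onto ℂ. So e^{g(z)} takes every value in {e^w : w ∈ ℂ} = ℂ ∖ {0}. Adding 6 shifts the range to ℂ ∖ {6}. f omits exactly 6.

Omitted value: 6.


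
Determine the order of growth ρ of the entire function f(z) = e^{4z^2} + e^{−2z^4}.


Each summand is entire of order 2 and 4 respectively (as in the single-exponential case). The order of a sum is at most the max of the orders, so ρ ≤ 4. For the lower bound: on |z|=r choose arg z so that -2z^4 is real positive; then |e^{-2z^4}| = e^{2r^4} while |e^{4z^2}| ≤ e^{4r^2} = o(e^{2r^4}). So |f| ≥ e^{2r^4}(1 − o(1)) and ρ ≥ 4. Hence ρ = max(2, 4) = 4.
Therefore ρ = 4.

Order ρ = 4.


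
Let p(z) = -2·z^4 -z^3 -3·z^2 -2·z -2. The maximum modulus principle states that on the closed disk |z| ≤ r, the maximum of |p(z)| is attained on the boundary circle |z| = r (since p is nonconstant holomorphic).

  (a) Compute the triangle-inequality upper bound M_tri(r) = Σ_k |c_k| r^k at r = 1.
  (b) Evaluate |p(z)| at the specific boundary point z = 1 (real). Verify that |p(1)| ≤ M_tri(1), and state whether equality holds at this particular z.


Coefficients: c_0 = -2, c_1 = -2, c_2 = -3, c_3 = -1, c_4 = -2. Radius r = 1.
Part (a). Triangle bound: M_tri(r) = Σ_k |c_k| r^k
  = |-2|·1^0 + |-2|·1^1 + |-3|·1^2 + |-1|·1^3 + |-2|·1^4
  = 2 + 2 + 3 + 1 + 2 = 10.
This bounds M(r) := max_{|z|=r} |p(z)| from above; equality holds iff all terms c_k z^k can be made to align in phase at a single z on |z|=r.
Part (b). At z = 1 (real, on the circle |z| = r):
  p(1) = (-2)·1^0 + (-2)·1^1 + (-3)·1^2 + (-1)·1^3 + (-2)·1^4 = -10.
  |p(1)| = 10.
Since all nonzero coefficients share the same sign, |p(1)| = 10 = M_tri(1); the triangle bound is attained at z = 1, so in fact M(r) = 10.

M_tri(1) = 10; |p(1)| = 10; equality at z=1: yes.


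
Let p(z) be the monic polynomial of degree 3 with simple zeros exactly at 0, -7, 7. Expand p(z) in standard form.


The polynomial is p(z) = ∏_{α ∈ S} (z − α), where S = {0, -7, 7}.
Expanding the product yields: p(z) = z^3 -49·z.
The resulting polynomial has degree 3 and real coefficients as required.

p(z) = z^3 -49·z.


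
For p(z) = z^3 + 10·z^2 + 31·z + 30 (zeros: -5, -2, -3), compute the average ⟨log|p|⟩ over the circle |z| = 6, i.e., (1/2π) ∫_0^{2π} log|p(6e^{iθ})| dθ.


Zeros: -5, -3, -2; r = 6.
Inside |z| < r: -5, -3, -2. Outside (|z| ≥ r): ∅.
p(0) = 30, so log|p(0)| = log(30) = 3.4012.
Apply Jensen: I(r) = log|p(0)| + Σ_k log(r/|z_k|), summed over zeros inside |z| < r.
  log(r/|z_k|) for z_k = -5: log(6/5) = 0.1823
  log(r/|z_k|) for z_k = -2: log(6/2) = 1.0986
  log(r/|z_k|) for z_k = -3: log(6/3) = 0.6931
Sum over inside zeros: 1.9741.
I(r) = log|p(0)| + (inside sum) = 3.4012 + 1.9741 = 5.3753.
Closed form (all zeros inside, monic): I(r) = n·log(r) = 3·log(6) = 5.3753. ✓

I(r) ≈ 5.3753.


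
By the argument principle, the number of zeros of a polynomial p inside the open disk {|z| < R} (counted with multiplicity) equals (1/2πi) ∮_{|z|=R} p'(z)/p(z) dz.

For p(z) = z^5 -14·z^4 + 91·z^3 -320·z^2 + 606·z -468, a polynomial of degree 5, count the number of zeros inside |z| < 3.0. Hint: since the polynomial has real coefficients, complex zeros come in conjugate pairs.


The zeros of p are: (3 + 2i), (3 - 2i), (3 + 3i), (3 - 3i), 2.
Their magnitudes are: 3.606, 3.606, 4.243, 4.243, 2.
Zeros with |z| < R = 3.0: 2.
Count = 1.
By the argument principle, (1/2πi) ∮_{|z|=R} p'(z)/p(z) dz equals exactly this count.

Number of zeros inside |z| < 3.0: 1.


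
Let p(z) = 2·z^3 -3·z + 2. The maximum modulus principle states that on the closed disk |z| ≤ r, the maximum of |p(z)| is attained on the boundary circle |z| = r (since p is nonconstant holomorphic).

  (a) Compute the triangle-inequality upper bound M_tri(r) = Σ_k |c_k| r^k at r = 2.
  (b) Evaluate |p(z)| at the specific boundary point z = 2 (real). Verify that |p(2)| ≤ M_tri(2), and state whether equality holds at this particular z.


Coefficients: c_0 = 2, c_1 = -3, c_2 = 0, c_3 = 2. Radius r = 2.
Part (a). Triangle bound: M_tri(r) = Σ_k |c_k| r^k
  = |2|·2^0 + |-3|·2^1 + |0|·2^2 + |2|·2^3
  = 2 + 6 + 0 + 16 = 24.
This bounds M(r) := max_{|z|=r} |p(z)| from above; equality holds iff all terms c_k z^k can be made to align in phase at a single z on |z|=r.
Part (b). At z = 2 (real, on the circle |z| = r):
  p(2) = (2)·2^0 + (-3)·2^1 + (0)·2^2 + (2)·2^3 = 12.
  |p(2)| = 12.
Check: |p(2)| = 12 ≤ 24 = M_tri(2). ✓ Equality does not hold at z = 2 (the coefficients have mixed signs, so the terms do not all align in phase there).

M_tri(2) = 24; |p(2)| = 12; equality at z=2: no.


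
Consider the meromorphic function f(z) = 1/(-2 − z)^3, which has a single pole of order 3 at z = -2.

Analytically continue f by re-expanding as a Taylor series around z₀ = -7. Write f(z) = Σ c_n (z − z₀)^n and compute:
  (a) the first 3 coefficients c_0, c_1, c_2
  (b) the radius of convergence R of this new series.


Let w = z − z₀, so z = z₀ + w.
Then -2 − z = -2 − (z₀ + w) = (-2 − z₀) − w = 5 − w.
f(z) = 1/(5 − w)^3 = (1/(5)^3) · (1 − w/(5))^{−3}.
By the binomial series (1−u)^{−3} = Σ_{n≥0} C(n+2, 2) u^n for |u|<1, with u = w/(5):
  c_n = C(n+2, 2) / (5)^(n+3).
  c_0 = 1/(5)^3 = 1/125.
  c_1 = 3/(5)^4 = 3/625.
  c_2 = 6/(5)^5 = 6/3125.
The series is valid for |w/d| < 1, i.e. |z − z₀| < |d|.
Radius of convergence: R = |-2 − z₀| = |5| = 5 (distance from z₀ to the singularity z = -2).

c_0 = 1/125, c_1 = 3/625, c_2 = 6/3125; R = 5.


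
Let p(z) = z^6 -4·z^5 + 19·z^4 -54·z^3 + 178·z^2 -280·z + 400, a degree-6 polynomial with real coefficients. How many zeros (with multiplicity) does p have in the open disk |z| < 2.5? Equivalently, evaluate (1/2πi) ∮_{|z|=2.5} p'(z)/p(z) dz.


The zeros of p are: (2 + 2i), (2 - 2i), (-1 + 3i), (-1 - 3i), (1 + 2i), (1 - 2i).
Their magnitudes are: 2.828, 2.828, 3.162, 3.162, 2.236, 2.236.
Zeros with |z| < R = 2.5: (1 + 2i), (1 - 2i).
Count = 2.
By the argument principle, (1/2πi) ∮_{|z|=R} p'(z)/p(z) dz equals exactly this count.

Number of zeros inside |z| < 2.5: 2.


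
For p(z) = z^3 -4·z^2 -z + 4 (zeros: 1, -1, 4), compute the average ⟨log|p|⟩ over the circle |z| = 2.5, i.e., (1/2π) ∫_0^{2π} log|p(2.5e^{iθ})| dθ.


Zeros: -1, 1, 4; r = 2.5.
Inside |z| < r: -1, 1. Outside (|z| ≥ r): 4.
p(0) = 4, so log|p(0)| = log(4) = 1.3863.
Apply Jensen: I(r) = log|p(0)| + Σ_k log(r/|z_k|), summed over zeros inside |z| < r.
  log(r/|z_k|) for z_k = 1: log(2.5/1) = 0.9163
  log(r/|z_k|) for z_k = -1: log(2.5/1) = 0.9163
  Outside zeros (4) contribute nothing to the Jensen sum.
Sum over inside zeros: 1.8326.
I(r) = log|p(0)| + (inside sum) = 1.3863 + 1.8326 = 3.2189.
Note: since some zeros are outside |z| ≤ r, the simplified n·log(r) form does NOT apply — only the inside zeros contribute.

I(r) ≈ 3.2189.


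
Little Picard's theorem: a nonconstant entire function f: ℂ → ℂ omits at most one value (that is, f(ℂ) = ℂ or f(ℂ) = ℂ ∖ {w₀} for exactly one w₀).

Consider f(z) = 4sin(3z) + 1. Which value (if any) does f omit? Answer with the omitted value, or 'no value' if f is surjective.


Little Picard bounds the complement of f(ℂ) to at most one point.
sin is entire and surjective onto ℂ: for every w ∈ ℂ, sin(ζ) = w has a solution ζ ∈ ℂ (e.g., via the complex inverse arcsin). With ζ = 3z this gives z = ζ/(3). Then 4·sin(3z) takes every value in 4·ℂ = ℂ, and adding 1 is a bijection of ℂ. So f is surjective and omits no value. (Note: only on the real line is sin bounded by [−1, 1].)

Omitted value: no value.


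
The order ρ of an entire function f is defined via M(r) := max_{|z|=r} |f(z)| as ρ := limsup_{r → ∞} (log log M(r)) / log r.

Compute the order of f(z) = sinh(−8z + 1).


sinh(w) is a linear combination of e^{iw} and e^{−iw} (or e^w, e^{−w} in the hyperbolic case), so |sinh(w)| ≤ e^{|w|}. With w = −8z + 1, |w| ≤ 8|z| + 1 = 8r + 1 on |z| = r, giving M(r) ≤ e^{8r + 1}, so ρ ≤ 1. On a suitable ray (z = it for sin/cos; z = t for sinh/cosh, t real → ∞), |sinh(−8z + 1)| grows like e^{8|t|}/2, so ρ ≥ 1. Hence ρ = 1.
Therefore ρ = 1.

Order ρ = 1.


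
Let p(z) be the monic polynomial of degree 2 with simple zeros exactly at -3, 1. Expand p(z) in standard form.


The polynomial is p(z) = ∏_{α ∈ S} (z − α), where S = {-3, 1}.
Expanding the product yields: p(z) = z^2 + 2·z -3.
The resulting polynomial has degree 2 and real coefficients as required.

p(z) = z^2 + 2·z -3.


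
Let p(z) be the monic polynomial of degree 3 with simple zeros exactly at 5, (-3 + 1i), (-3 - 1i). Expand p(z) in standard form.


The polynomial is p(z) = ∏_{α ∈ S} (z − α), where S = {5, (-3 + 1i), (-3 - 1i)}.
Expanding the product yields: p(z) = z^3 + z^2 -20·z -50.
Note conjugate pairs combine to real quadratics: (z − (-3+1i))(z − (-3−1i)) = z² + 6z + 10.
The resulting polynomial has degree 3 and real coefficients as required.

p(z) = z^3 + z^2 -20·z -50.


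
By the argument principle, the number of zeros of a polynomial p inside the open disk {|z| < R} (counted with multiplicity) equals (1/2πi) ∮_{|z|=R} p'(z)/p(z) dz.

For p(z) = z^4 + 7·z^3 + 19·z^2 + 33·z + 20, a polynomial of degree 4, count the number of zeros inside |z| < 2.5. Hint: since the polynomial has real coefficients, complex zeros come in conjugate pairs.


The zeros of p are: (-1 + 2i), (-1 - 2i), -1, -4.
Their magnitudes are: 2.236, 2.236, 1, 4.
Zeros with |z| < R = 2.5: (-1 + 2i), (-1 - 2i), -1.
Count = 3.
By the argument principle, (1/2πi) ∮_{|z|=R} p'(z)/p(z) dz equals exactly this count.

Number of zeros inside |z| < 2.5: 3.


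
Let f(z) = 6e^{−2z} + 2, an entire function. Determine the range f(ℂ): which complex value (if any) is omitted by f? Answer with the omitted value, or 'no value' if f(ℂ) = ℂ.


Little Picard bounds the complement of f(ℂ) to at most one point.
e^{−2z} is never zero on ℂ, so 6·e^{−2z} takes every value in ℂ ∖ {0}. Adding 2 shifts the range to ℂ ∖ {2}. Thus f omits exactly the value 2.

Omitted value: 2.


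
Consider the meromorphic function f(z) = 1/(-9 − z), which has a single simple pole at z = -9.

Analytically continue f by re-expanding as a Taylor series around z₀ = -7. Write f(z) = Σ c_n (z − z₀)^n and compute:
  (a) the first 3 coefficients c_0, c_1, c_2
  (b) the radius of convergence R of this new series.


Let w = z − z₀, so z = z₀ + w.
Then -9 − z = -9 − (z₀ + w) = (-9 − z₀) − w = -2 − w.
f(z) = 1/(-2 − w) = (1/(-2)) · 1/(1 − w/(-2)) = Σ_{n≥0} w^n / (-2)^(n+1).
So c_n = 1/(-2)^(n+1):
  c_0 = 1/(-2)^1 = -1/2.
  c_1 = 1/(-2)^2 = 1/4.
  c_2 = 1/(-2)^3 = -1/8.
The series is valid for |w/d| < 1, i.e. |z − z₀| < |d|.
Radius of convergence: R = |-9 − z₀| = |-2| = 2 (distance from z₀ to the singularity z = -9).

c_0 = -1/2, c_1 = 1/4, c_2 = -1/8; R = 2.


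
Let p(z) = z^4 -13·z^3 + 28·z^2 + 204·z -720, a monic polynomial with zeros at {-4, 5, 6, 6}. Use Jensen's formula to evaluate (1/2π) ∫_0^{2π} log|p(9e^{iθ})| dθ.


Zeros: -4, 5, 6, 6; r = 9.
Inside |z| < r: -4, 5, 6, 6. Outside (|z| ≥ r): ∅.
p(0) = -720, so log|p(0)| = log(720) = 6.5793.
Apply Jensen: I(r) = log|p(0)| + Σ_k log(r/|z_k|), summed over zeros inside |z| < r.
  log(r/|z_k|) for z_k = -4: log(9/4) = 0.8109
  log(r/|z_k|) for z_k = 5: log(9/5) = 0.5878
  log(r/|z_k|) for z_k = 6: log(9/6) = 0.4055
  log(r/|z_k|) for z_k = 6: log(9/6) = 0.4055
Sum over inside zeros: 2.2096.
I(r) = log|p(0)| + (inside sum) = 6.5793 + 2.2096 = 8.7889.
Closed form (all zeros inside, monic): I(r) = n·log(r) = 4·log(9) = 8.7889. ✓

I(r) ≈ 8.7889.


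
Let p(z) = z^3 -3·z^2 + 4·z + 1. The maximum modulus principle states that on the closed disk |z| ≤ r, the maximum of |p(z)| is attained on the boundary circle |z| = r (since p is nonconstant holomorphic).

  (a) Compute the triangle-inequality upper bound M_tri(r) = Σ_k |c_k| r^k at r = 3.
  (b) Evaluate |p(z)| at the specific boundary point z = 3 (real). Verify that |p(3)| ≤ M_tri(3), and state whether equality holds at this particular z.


Coefficients: c_0 = 1, c_1 = 4, c_2 = -3, c_3 = 1. Radius r = 3.
Part (a). Triangle bound: M_tri(r) = Σ_k |c_k| r^k
  = |1|·3^0 + |4|·3^1 + |-3|·3^2 + |1|·3^3
  = 1 + 12 + 27 + 27 = 67.
This bounds M(r) := max_{|z|=r} |p(z)| from above; equality holds iff all terms c_k z^k can be made to align in phase at a single z on |z|=r.
Part (b). At z = 3 (real, on the circle |z| = r):
  p(3) = (1)·3^0 + (4)·3^1 + (-3)·3^2 + (1)·3^3 = 13.
  |p(3)| = 13.
Check: |p(3)| = 13 ≤ 67 = M_tri(3). ✓ Equality does not hold at z = 3 (the coefficients have mixed signs, so the terms do not all align in phase there).

M_tri(3) = 67; |p(3)| = 13; equality at z=3: no.


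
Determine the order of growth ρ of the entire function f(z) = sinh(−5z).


sinh(w) is a linear combination of e^{iw} and e^{−iw} (or e^w, e^{−w} in the hyperbolic case), so |sinh(w)| ≤ e^{|w|}. With w = −5z, |w| ≤ 5|z| + 0 = 5r + 0 on |z| = r, giving M(r) ≤ e^{5r + 0}, so ρ ≤ 1. On a suitable ray (z = it for sin/cos; z = t for sinh/cosh, t real → ∞), |sinh(−5z)| grows like e^{5|t|}/2, so ρ ≥ 1. Hence ρ = 1.
Therefore ρ = 1.

Order ρ = 1.


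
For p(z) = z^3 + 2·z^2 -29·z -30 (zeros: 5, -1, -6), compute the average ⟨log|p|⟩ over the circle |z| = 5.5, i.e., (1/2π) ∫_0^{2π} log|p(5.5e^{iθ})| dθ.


Zeros: -6, -1, 5; r = 5.5.
Inside |z| < r: -1, 5. Outside (|z| ≥ r): -6.
p(0) = -30, so log|p(0)| = log(30) = 3.4012.
Apply Jensen: I(r) = log|p(0)| + Σ_k log(r/|z_k|), summed over zeros inside |z| < r.
  log(r/|z_k|) for z_k = 5: log(5.5/5) = 0.0953
  log(r/|z_k|) for z_k = -1: log(5.5/1) = 1.7047
  Outside zeros (-6) contribute nothing to the Jensen sum.
Sum over inside zeros: 1.8001.
I(r) = log|p(0)| + (inside sum) = 3.4012 + 1.8001 = 5.2013.
Note: since some zeros are outside |z| ≤ r, the simplified n·log(r) form does NOT apply — only the inside zeros contribute.

I(r) ≈ 5.2013.


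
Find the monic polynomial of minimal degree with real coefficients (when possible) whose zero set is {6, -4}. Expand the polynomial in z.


The polynomial is p(z) = ∏_{α ∈ S} (z − α), where S = {6, -4}.
Expanding the product yields: p(z) = z^2 -2·z -24.
The resulting polynomial has degree 2 and real coefficients as required.

p(z) = z^2 -2·z -24.


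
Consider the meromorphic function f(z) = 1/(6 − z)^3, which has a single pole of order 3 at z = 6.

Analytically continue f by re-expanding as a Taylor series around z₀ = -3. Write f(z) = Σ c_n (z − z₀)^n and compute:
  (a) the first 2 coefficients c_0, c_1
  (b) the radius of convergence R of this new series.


Let w = z − z₀, so z = z₀ + w.
Then 6 − z = 6 − (z₀ + w) = (6 − z₀) − w = 9 − w.
f(z) = 1/(9 − w)^3 = (1/(9)^3) · (1 − w/(9))^{−3}.
By the binomial series (1−u)^{−3} = Σ_{n≥0} C(n+2, 2) u^n for |u|<1, with u = w/(9):
  c_n = C(n+2, 2) / (9)^(n+3).
  c_0 = 1/(9)^3 = 1/729.
  c_1 = 3/(9)^4 = 1/2187.
The series is valid for |w/d| < 1, i.e. |z − z₀| < |d|.
Radius of convergence: R = |6 − z₀| = |9| = 9 (distance from z₀ to the singularity z = 6).

c_0 = 1/729, c_1 = 1/2187; R = 9.


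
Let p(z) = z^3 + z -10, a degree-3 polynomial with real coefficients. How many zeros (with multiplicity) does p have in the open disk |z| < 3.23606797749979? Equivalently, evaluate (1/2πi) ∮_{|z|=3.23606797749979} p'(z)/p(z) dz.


The zeros of p are: 2, (-1 + 2i), (-1 - 2i).
Their magnitudes are: 2, 2.236, 2.236.
Zeros with |z| < R = 3.23606797749979: 2, (-1 + 2i), (-1 - 2i).
Count = 3.
By the argument principle, (1/2πi) ∮_{|z|=R} p'(z)/p(z) dz equals exactly this count.

Number of zeros inside |z| < 3.23606797749979: 3.


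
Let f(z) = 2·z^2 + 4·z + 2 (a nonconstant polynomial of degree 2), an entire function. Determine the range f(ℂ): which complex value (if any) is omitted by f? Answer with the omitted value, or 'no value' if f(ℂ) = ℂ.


Little Picard bounds the complement of f(ℂ) to at most one point.
For every w ∈ ℂ, the equation p(z) − w = 0 is a nonconstant polynomial in z and hence has at least one root by the fundamental theorem of algebra. So p is surjective onto ℂ, omitting no value.

Omitted value: no value.


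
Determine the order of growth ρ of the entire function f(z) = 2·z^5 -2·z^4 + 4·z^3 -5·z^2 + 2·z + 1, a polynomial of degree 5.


|f(z)| ≤ Σ|c_k|·r^k = O(r^5) as r → ∞. Polynomial growth is O(e^{r^ε}) for every ε > 0 (since r^5/e^{r^ε} → 0), so ρ ≤ ε for all ε > 0, i.e. ρ = 0. Every nonconstant polynomial has order 0.
Therefore ρ = 0.

Order ρ = 0.


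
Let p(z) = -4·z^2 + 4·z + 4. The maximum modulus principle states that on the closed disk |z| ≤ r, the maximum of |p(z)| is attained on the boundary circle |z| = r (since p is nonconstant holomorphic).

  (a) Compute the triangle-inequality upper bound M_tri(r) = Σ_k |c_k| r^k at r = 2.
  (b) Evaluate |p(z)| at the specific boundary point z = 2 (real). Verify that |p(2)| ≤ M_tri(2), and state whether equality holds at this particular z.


Coefficients: c_0 = 4, c_1 = 4, c_2 = -4. Radius r = 2.
Part (a). Triangle bound: M_tri(r) = Σ_k |c_k| r^k
  = |4|·2^0 + |4|·2^1 + |-4|·2^2
  = 4 + 8 + 16 = 28.
This bounds M(r) := max_{|z|=r} |p(z)| from above; equality holds iff all terms c_k z^k can be made to align in phase at a single z on |z|=r.
Part (b). At z = 2 (real, on the circle |z| = r):
  p(2) = (4)·2^0 + (4)·2^1 + (-4)·2^2 = -4.
  |p(2)| = 4.
Check: |p(2)| = 4 ≤ 28 = M_tri(2). ✓ Equality does not hold at z = 2 (the coefficients have mixed signs, so the terms do not all align in phase there).

M_tri(2) = 28; |p(2)| = 4; equality at z=2: no.


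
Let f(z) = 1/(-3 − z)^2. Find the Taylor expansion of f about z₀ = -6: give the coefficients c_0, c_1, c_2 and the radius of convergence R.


Let w = z − z₀, so z = z₀ + w.
Then -3 − z = -3 − (z₀ + w) = (-3 − z₀) − w = 3 − w.
f(z) = 1/(3 − w)^2 = (1/(3)^2) · (1 − w/(3))^{−2}.
By the binomial series (1−u)^{−2} = Σ_{n≥0} C(n+1, 1) u^n for |u|<1, with u = w/(3):
  c_n = C(n+1, 1) / (3)^(n+2).
  c_0 = 1/(3)^2 = 1/9.
  c_1 = 2/(3)^3 = 2/27.
  c_2 = 3/(3)^4 = 1/27.
The series is valid for |w/d| < 1, i.e. |z − z₀| < |d|.
Radius of convergence: R = |-3 − z₀| = |3| = 3 (distance from z₀ to the singularity z = -3).

c_0 = 1/9, c_1 = 2/27, c_2 = 1/27; R = 3.


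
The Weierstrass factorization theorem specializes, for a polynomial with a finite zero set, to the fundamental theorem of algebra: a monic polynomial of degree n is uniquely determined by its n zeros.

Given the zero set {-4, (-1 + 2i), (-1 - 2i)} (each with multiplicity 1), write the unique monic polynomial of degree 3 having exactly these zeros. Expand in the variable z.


The polynomial is p(z) = ∏_{α ∈ S} (z − α), where S = {-4, (-1 + 2i), (-1 - 2i)}.
Expanding the product yields: p(z) = z^3 + 6·z^2 + 13·z + 20.
Note conjugate pairs combine to real quadratics: (z − (-1+2i))(z − (-1−2i)) = z² + 2z + 5.
The resulting polynomial has degree 3 and real coefficients as required.

p(z) = z^3 + 6·z^2 + 13·z + 20.


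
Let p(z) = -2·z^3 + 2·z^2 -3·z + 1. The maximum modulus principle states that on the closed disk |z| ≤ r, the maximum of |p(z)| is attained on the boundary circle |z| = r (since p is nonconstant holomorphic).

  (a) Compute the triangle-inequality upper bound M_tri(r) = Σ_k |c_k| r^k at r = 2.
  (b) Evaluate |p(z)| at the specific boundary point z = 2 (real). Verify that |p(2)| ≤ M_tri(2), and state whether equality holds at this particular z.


Coefficients: c_0 = 1, c_1 = -3, c_2 = 2, c_3 = -2. Radius r = 2.
Part (a). Triangle bound: M_tri(r) = Σ_k |c_k| r^k
  = |1|·2^0 + |-3|·2^1 + |2|·2^2 + |-2|·2^3
  = 1 + 6 + 8 + 16 = 31.
This bounds M(r) := max_{|z|=r} |p(z)| from above; equality holds iff all terms c_k z^k can be made to align in phase at a single z on |z|=r.
Part (b). At z = 2 (real, on the circle |z| = r):
  p(2) = (1)·2^0 + (-3)·2^1 + (2)·2^2 + (-2)·2^3 = -13.
  |p(2)| = 13.
Check: |p(2)| = 13 ≤ 31 = M_tri(2). ✓ Equality does not hold at z = 2 (the coefficients have mixed signs, so the terms do not all align in phase there).

M_tri(2) = 31; |p(2)| = 13; equality at z=2: no.


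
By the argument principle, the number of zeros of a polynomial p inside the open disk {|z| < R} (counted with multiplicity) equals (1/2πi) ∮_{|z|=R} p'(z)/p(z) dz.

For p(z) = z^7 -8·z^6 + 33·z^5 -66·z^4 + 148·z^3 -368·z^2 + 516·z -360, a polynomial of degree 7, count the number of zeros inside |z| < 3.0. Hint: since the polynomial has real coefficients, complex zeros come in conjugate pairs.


The zeros of p are: 2, (-1 + 2i), (-1 - 2i), (3 + 3i), (3 - 3i), (1 + 1i), (1 - 1i).
Their magnitudes are: 2, 2.236, 2.236, 4.243, 4.243, 1.414, 1.414.
Zeros with |z| < R = 3.0: 2, (-1 + 2i), (-1 - 2i), (1 + 1i), (1 - 1i).
Count = 5.
By the argument principle, (1/2πi) ∮_{|z|=R} p'(z)/p(z) dz equals exactly this count.

Number of zeros inside |z| < 3.0: 5.


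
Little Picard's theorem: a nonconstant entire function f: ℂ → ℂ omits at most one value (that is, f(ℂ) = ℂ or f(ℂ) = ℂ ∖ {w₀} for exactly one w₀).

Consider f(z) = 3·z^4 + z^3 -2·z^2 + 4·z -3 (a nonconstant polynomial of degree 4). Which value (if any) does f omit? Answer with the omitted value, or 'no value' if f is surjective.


Little Picard bounds the complement of f(ℂ) to at most one point.
For every w ∈ ℂ, the equation p(z) − w = 0 is a nonconstant polynomial in z and hence has at least one root by the fundamental theorem of algebra. So p is surjective onto ℂ, omitting no value.

Omitted value: no value.


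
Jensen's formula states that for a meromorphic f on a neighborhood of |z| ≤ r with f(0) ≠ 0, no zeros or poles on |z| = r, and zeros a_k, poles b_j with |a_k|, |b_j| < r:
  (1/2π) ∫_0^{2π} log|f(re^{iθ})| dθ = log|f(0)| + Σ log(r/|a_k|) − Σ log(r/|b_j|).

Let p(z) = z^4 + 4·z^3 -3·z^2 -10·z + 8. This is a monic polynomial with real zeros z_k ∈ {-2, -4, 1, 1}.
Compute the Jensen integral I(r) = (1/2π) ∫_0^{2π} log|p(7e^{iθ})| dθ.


Zeros: -4, -2, 1, 1; r = 7.
Inside |z| < r: -4, -2, 1, 1. Outside (|z| ≥ r): ∅.
p(0) = 8, so log|p(0)| = log(8) = 2.0794.
Apply Jensen: I(r) = log|p(0)| + Σ_k log(r/|z_k|), summed over zeros inside |z| < r.
  log(r/|z_k|) for z_k = -2: log(7/2) = 1.2528
  log(r/|z_k|) for z_k = -4: log(7/4) = 0.5596
  log(r/|z_k|) for z_k = 1: log(7/1) = 1.9459
  log(r/|z_k|) for z_k = 1: log(7/1) = 1.9459
Sum over inside zeros: 5.7042.
I(r) = log|p(0)| + (inside sum) = 2.0794 + 5.7042 = 7.7836.
Closed form (all zeros inside, monic): I(r) = n·log(r) = 4·log(7) = 7.7836. ✓

I(r) ≈ 7.7836.


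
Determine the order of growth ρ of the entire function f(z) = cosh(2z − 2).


cosh(w) is a linear combination of e^{iw} and e^{−iw} (or e^w, e^{−w} in the hyperbolic case), so |cosh(w)| ≤ e^{|w|}. With w = 2z − 2, |w| ≤ 2|z| + 2 = 2r + 2 on |z| = r, giving M(r) ≤ e^{2r + 2}, so ρ ≤ 1. On a suitable ray (z = it for sin/cos; z = t for sinh/cosh, t real → ∞), |cosh(2z − 2)| grows like e^{2|t|}/2, so ρ ≥ 1. Hence ρ = 1.
Therefore ρ = 1.

Order ρ = 1.
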